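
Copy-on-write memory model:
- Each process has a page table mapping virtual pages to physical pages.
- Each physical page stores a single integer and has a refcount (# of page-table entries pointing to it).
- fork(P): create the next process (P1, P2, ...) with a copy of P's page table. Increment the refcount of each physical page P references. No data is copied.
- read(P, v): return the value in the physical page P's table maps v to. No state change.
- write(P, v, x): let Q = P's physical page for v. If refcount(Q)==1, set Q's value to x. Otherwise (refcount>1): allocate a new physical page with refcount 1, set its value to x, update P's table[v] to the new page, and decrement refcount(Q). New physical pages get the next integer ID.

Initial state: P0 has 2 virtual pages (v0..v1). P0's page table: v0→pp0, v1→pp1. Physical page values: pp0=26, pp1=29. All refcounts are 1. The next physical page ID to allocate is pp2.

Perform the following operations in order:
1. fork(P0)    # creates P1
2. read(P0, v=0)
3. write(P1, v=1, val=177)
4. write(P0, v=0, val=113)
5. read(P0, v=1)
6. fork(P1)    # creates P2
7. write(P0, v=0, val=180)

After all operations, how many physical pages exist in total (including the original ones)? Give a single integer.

Answer: 4

Derivation:
Op 1: fork(P0) -> P1. 2 ppages; refcounts: pp0:2 pp1:2
Op 2: read(P0, v0) -> 26. No state change.
Op 3: write(P1, v1, 177). refcount(pp1)=2>1 -> COPY to pp2. 3 ppages; refcounts: pp0:2 pp1:1 pp2:1
Op 4: write(P0, v0, 113). refcount(pp0)=2>1 -> COPY to pp3. 4 ppages; refcounts: pp0:1 pp1:1 pp2:1 pp3:1
Op 5: read(P0, v1) -> 29. No state change.
Op 6: fork(P1) -> P2. 4 ppages; refcounts: pp0:2 pp1:1 pp2:2 pp3:1
Op 7: write(P0, v0, 180). refcount(pp3)=1 -> write in place. 4 ppages; refcounts: pp0:2 pp1:1 pp2:2 pp3:1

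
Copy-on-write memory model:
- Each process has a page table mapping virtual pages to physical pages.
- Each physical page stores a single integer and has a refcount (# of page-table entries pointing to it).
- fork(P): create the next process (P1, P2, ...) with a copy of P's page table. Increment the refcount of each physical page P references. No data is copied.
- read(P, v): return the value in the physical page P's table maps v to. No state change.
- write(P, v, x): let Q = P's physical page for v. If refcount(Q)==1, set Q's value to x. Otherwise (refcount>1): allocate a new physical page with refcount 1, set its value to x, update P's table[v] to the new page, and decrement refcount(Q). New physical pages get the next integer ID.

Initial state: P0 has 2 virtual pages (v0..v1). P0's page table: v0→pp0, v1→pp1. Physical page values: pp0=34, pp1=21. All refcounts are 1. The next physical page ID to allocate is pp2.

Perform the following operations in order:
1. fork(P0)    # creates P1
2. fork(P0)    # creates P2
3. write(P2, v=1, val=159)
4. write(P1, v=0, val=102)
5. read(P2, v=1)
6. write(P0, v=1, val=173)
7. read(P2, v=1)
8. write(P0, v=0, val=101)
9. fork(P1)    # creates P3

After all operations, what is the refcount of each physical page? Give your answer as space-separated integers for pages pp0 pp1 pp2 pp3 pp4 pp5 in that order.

Op 1: fork(P0) -> P1. 2 ppages; refcounts: pp0:2 pp1:2
Op 2: fork(P0) -> P2. 2 ppages; refcounts: pp0:3 pp1:3
Op 3: write(P2, v1, 159). refcount(pp1)=3>1 -> COPY to pp2. 3 ppages; refcounts: pp0:3 pp1:2 pp2:1
Op 4: write(P1, v0, 102). refcount(pp0)=3>1 -> COPY to pp3. 4 ppages; refcounts: pp0:2 pp1:2 pp2:1 pp3:1
Op 5: read(P2, v1) -> 159. No state change.
Op 6: write(P0, v1, 173). refcount(pp1)=2>1 -> COPY to pp4. 5 ppages; refcounts: pp0:2 pp1:1 pp2:1 pp3:1 pp4:1
Op 7: read(P2, v1) -> 159. No state change.
Op 8: write(P0, v0, 101). refcount(pp0)=2>1 -> COPY to pp5. 6 ppages; refcounts: pp0:1 pp1:1 pp2:1 pp3:1 pp4:1 pp5:1
Op 9: fork(P1) -> P3. 6 ppages; refcounts: pp0:1 pp1:2 pp2:1 pp3:2 pp4:1 pp5:1

Answer: 1 2 1 2 1 1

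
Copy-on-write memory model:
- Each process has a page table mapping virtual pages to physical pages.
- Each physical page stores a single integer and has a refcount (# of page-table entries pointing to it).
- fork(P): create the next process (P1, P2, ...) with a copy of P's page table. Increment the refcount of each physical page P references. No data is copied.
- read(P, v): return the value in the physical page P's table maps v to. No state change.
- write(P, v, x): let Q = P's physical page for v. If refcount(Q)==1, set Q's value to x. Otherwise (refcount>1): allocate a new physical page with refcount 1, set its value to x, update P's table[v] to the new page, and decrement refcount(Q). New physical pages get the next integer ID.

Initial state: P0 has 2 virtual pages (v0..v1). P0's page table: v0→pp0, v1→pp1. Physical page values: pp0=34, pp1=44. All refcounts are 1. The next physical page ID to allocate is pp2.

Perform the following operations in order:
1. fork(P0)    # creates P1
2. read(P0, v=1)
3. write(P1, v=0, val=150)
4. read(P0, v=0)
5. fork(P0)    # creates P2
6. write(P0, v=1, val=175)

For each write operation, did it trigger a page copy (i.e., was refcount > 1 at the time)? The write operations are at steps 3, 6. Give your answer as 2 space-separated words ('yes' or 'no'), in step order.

Op 1: fork(P0) -> P1. 2 ppages; refcounts: pp0:2 pp1:2
Op 2: read(P0, v1) -> 44. No state change.
Op 3: write(P1, v0, 150). refcount(pp0)=2>1 -> COPY to pp2. 3 ppages; refcounts: pp0:1 pp1:2 pp2:1
Op 4: read(P0, v0) -> 34. No state change.
Op 5: fork(P0) -> P2. 3 ppages; refcounts: pp0:2 pp1:3 pp2:1
Op 6: write(P0, v1, 175). refcount(pp1)=3>1 -> COPY to pp3. 4 ppages; refcounts: pp0:2 pp1:2 pp2:1 pp3:1

yes yes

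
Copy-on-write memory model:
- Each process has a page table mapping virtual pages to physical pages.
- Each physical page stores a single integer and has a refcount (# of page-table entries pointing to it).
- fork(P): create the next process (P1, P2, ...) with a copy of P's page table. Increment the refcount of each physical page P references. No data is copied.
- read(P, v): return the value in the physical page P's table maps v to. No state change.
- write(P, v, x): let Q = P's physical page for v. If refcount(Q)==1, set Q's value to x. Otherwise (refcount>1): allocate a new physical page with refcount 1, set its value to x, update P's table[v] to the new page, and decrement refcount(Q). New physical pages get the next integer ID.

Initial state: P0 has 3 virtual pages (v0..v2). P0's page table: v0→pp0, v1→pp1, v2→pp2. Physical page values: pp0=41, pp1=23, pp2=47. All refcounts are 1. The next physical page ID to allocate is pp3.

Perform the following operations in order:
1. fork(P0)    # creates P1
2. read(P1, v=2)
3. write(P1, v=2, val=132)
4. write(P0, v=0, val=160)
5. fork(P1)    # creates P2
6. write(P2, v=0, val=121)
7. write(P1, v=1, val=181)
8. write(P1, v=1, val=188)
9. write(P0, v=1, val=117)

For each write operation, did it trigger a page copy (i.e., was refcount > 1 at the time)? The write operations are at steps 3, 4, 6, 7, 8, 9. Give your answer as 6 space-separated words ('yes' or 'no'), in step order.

Op 1: fork(P0) -> P1. 3 ppages; refcounts: pp0:2 pp1:2 pp2:2
Op 2: read(P1, v2) -> 47. No state change.
Op 3: write(P1, v2, 132). refcount(pp2)=2>1 -> COPY to pp3. 4 ppages; refcounts: pp0:2 pp1:2 pp2:1 pp3:1
Op 4: write(P0, v0, 160). refcount(pp0)=2>1 -> COPY to pp4. 5 ppages; refcounts: pp0:1 pp1:2 pp2:1 pp3:1 pp4:1
Op 5: fork(P1) -> P2. 5 ppages; refcounts: pp0:2 pp1:3 pp2:1 pp3:2 pp4:1
Op 6: write(P2, v0, 121). refcount(pp0)=2>1 -> COPY to pp5. 6 ppages; refcounts: pp0:1 pp1:3 pp2:1 pp3:2 pp4:1 pp5:1
Op 7: write(P1, v1, 181). refcount(pp1)=3>1 -> COPY to pp6. 7 ppages; refcounts: pp0:1 pp1:2 pp2:1 pp3:2 pp4:1 pp5:1 pp6:1
Op 8: write(P1, v1, 188). refcount(pp6)=1 -> write in place. 7 ppages; refcounts: pp0:1 pp1:2 pp2:1 pp3:2 pp4:1 pp5:1 pp6:1
Op 9: write(P0, v1, 117). refcount(pp1)=2>1 -> COPY to pp7. 8 ppages; refcounts: pp0:1 pp1:1 pp2:1 pp3:2 pp4:1 pp5:1 pp6:1 pp7:1

yes yes yes yes no yes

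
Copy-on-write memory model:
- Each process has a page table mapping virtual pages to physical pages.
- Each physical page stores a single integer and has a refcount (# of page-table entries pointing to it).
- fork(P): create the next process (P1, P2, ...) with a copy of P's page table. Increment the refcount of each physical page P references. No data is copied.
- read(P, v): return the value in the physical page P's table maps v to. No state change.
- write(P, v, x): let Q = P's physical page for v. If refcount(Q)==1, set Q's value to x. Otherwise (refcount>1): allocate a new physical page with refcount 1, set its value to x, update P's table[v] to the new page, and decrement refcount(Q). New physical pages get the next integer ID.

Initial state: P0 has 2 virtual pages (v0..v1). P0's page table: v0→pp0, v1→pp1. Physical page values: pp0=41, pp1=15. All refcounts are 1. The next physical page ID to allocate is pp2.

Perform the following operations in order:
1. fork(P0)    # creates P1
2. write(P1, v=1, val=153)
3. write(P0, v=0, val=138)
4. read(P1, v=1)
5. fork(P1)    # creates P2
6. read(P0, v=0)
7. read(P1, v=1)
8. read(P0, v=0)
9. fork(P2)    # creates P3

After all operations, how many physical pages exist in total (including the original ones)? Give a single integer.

Op 1: fork(P0) -> P1. 2 ppages; refcounts: pp0:2 pp1:2
Op 2: write(P1, v1, 153). refcount(pp1)=2>1 -> COPY to pp2. 3 ppages; refcounts: pp0:2 pp1:1 pp2:1
Op 3: write(P0, v0, 138). refcount(pp0)=2>1 -> COPY to pp3. 4 ppages; refcounts: pp0:1 pp1:1 pp2:1 pp3:1
Op 4: read(P1, v1) -> 153. No state change.
Op 5: fork(P1) -> P2. 4 ppages; refcounts: pp0:2 pp1:1 pp2:2 pp3:1
Op 6: read(P0, v0) -> 138. No state change.
Op 7: read(P1, v1) -> 153. No state change.
Op 8: read(P0, v0) -> 138. No state change.
Op 9: fork(P2) -> P3. 4 ppages; refcounts: pp0:3 pp1:1 pp2:3 pp3:1

Answer: 4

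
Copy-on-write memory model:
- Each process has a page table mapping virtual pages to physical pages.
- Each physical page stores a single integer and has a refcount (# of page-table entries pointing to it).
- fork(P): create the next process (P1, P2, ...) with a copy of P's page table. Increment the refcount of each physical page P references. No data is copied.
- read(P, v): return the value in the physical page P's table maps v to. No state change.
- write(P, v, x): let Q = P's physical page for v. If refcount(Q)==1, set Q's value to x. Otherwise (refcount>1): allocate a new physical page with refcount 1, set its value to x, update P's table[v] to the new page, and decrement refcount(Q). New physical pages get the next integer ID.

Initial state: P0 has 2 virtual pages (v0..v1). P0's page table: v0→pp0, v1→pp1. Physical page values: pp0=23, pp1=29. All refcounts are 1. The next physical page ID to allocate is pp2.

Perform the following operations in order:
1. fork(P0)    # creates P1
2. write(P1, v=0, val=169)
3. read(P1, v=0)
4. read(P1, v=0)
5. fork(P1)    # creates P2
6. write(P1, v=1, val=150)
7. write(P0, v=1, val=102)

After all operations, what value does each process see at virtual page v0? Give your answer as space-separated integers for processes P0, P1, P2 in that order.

Answer: 23 169 169

Derivation:
Op 1: fork(P0) -> P1. 2 ppages; refcounts: pp0:2 pp1:2
Op 2: write(P1, v0, 169). refcount(pp0)=2>1 -> COPY to pp2. 3 ppages; refcounts: pp0:1 pp1:2 pp2:1
Op 3: read(P1, v0) -> 169. No state change.
Op 4: read(P1, v0) -> 169. No state change.
Op 5: fork(P1) -> P2. 3 ppages; refcounts: pp0:1 pp1:3 pp2:2
Op 6: write(P1, v1, 150). refcount(pp1)=3>1 -> COPY to pp3. 4 ppages; refcounts: pp0:1 pp1:2 pp2:2 pp3:1
Op 7: write(P0, v1, 102). refcount(pp1)=2>1 -> COPY to pp4. 5 ppages; refcounts: pp0:1 pp1:1 pp2:2 pp3:1 pp4:1
P0: v0 -> pp0 = 23
P1: v0 -> pp2 = 169
P2: v0 -> pp2 = 169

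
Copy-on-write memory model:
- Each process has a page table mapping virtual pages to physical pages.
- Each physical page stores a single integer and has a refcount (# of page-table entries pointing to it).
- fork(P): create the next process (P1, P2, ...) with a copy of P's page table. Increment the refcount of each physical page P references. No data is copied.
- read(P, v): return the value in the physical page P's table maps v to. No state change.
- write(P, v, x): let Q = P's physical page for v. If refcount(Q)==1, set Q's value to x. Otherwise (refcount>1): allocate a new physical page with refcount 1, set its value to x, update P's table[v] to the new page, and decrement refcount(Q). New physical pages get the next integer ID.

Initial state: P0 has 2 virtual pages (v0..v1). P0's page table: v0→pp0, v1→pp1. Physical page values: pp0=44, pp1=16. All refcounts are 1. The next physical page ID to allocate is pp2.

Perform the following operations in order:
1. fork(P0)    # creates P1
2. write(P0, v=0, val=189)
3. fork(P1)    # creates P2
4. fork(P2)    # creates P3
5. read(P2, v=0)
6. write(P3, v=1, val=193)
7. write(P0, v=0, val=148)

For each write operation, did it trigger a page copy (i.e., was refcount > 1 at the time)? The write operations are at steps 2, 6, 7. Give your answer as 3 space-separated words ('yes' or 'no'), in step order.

Op 1: fork(P0) -> P1. 2 ppages; refcounts: pp0:2 pp1:2
Op 2: write(P0, v0, 189). refcount(pp0)=2>1 -> COPY to pp2. 3 ppages; refcounts: pp0:1 pp1:2 pp2:1
Op 3: fork(P1) -> P2. 3 ppages; refcounts: pp0:2 pp1:3 pp2:1
Op 4: fork(P2) -> P3. 3 ppages; refcounts: pp0:3 pp1:4 pp2:1
Op 5: read(P2, v0) -> 44. No state change.
Op 6: write(P3, v1, 193). refcount(pp1)=4>1 -> COPY to pp3. 4 ppages; refcounts: pp0:3 pp1:3 pp2:1 pp3:1
Op 7: write(P0, v0, 148). refcount(pp2)=1 -> write in place. 4 ppages; refcounts: pp0:3 pp1:3 pp2:1 pp3:1

yes yes no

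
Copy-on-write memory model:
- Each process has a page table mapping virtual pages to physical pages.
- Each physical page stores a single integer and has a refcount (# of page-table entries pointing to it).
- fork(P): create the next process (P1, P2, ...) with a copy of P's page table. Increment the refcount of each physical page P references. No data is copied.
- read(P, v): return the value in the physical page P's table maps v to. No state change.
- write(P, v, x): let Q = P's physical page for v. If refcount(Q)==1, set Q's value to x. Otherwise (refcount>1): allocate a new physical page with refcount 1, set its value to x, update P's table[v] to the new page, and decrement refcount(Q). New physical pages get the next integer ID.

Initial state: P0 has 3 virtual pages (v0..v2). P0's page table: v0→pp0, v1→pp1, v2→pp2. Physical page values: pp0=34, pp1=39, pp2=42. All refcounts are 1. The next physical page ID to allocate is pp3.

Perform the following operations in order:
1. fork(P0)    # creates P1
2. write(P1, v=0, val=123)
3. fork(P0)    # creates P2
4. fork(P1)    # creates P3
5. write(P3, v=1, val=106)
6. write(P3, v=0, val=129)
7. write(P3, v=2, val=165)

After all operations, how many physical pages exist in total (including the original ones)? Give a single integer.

Op 1: fork(P0) -> P1. 3 ppages; refcounts: pp0:2 pp1:2 pp2:2
Op 2: write(P1, v0, 123). refcount(pp0)=2>1 -> COPY to pp3. 4 ppages; refcounts: pp0:1 pp1:2 pp2:2 pp3:1
Op 3: fork(P0) -> P2. 4 ppages; refcounts: pp0:2 pp1:3 pp2:3 pp3:1
Op 4: fork(P1) -> P3. 4 ppages; refcounts: pp0:2 pp1:4 pp2:4 pp3:2
Op 5: write(P3, v1, 106). refcount(pp1)=4>1 -> COPY to pp4. 5 ppages; refcounts: pp0:2 pp1:3 pp2:4 pp3:2 pp4:1
Op 6: write(P3, v0, 129). refcount(pp3)=2>1 -> COPY to pp5. 6 ppages; refcounts: pp0:2 pp1:3 pp2:4 pp3:1 pp4:1 pp5:1
Op 7: write(P3, v2, 165). refcount(pp2)=4>1 -> COPY to pp6. 7 ppages; refcounts: pp0:2 pp1:3 pp2:3 pp3:1 pp4:1 pp5:1 pp6:1

Answer: 7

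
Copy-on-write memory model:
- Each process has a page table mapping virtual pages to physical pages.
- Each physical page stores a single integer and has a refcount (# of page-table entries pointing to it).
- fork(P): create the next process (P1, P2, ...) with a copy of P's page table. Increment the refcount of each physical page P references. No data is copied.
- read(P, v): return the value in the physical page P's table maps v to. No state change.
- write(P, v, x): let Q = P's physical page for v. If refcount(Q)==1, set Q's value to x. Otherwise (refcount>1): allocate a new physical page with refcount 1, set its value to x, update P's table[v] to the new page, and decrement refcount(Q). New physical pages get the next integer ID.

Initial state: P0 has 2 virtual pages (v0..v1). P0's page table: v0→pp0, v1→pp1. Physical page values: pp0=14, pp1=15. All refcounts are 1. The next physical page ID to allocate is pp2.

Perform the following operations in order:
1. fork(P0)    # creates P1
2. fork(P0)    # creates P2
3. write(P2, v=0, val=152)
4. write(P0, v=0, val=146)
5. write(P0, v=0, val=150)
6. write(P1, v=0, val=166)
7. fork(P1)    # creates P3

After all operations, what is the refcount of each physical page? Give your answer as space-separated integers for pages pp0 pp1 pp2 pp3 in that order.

Op 1: fork(P0) -> P1. 2 ppages; refcounts: pp0:2 pp1:2
Op 2: fork(P0) -> P2. 2 ppages; refcounts: pp0:3 pp1:3
Op 3: write(P2, v0, 152). refcount(pp0)=3>1 -> COPY to pp2. 3 ppages; refcounts: pp0:2 pp1:3 pp2:1
Op 4: write(P0, v0, 146). refcount(pp0)=2>1 -> COPY to pp3. 4 ppages; refcounts: pp0:1 pp1:3 pp2:1 pp3:1
Op 5: write(P0, v0, 150). refcount(pp3)=1 -> write in place. 4 ppages; refcounts: pp0:1 pp1:3 pp2:1 pp3:1
Op 6: write(P1, v0, 166). refcount(pp0)=1 -> write in place. 4 ppages; refcounts: pp0:1 pp1:3 pp2:1 pp3:1
Op 7: fork(P1) -> P3. 4 ppages; refcounts: pp0:2 pp1:4 pp2:1 pp3:1

Answer: 2 4 1 1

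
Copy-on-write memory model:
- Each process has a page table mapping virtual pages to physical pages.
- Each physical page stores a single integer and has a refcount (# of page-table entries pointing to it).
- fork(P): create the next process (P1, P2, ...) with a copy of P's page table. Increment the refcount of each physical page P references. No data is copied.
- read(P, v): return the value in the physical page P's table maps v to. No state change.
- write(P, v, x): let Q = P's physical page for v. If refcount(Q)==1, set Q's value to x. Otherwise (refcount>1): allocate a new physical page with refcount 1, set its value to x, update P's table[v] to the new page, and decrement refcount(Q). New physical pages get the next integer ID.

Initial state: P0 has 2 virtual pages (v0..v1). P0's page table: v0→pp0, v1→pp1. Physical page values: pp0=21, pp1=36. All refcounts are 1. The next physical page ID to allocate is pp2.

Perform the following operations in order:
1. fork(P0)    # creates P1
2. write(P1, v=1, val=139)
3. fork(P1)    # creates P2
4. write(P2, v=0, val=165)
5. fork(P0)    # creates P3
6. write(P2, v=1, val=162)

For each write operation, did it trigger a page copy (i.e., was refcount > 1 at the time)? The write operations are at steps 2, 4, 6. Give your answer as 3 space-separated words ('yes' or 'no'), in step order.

Op 1: fork(P0) -> P1. 2 ppages; refcounts: pp0:2 pp1:2
Op 2: write(P1, v1, 139). refcount(pp1)=2>1 -> COPY to pp2. 3 ppages; refcounts: pp0:2 pp1:1 pp2:1
Op 3: fork(P1) -> P2. 3 ppages; refcounts: pp0:3 pp1:1 pp2:2
Op 4: write(P2, v0, 165). refcount(pp0)=3>1 -> COPY to pp3. 4 ppages; refcounts: pp0:2 pp1:1 pp2:2 pp3:1
Op 5: fork(P0) -> P3. 4 ppages; refcounts: pp0:3 pp1:2 pp2:2 pp3:1
Op 6: write(P2, v1, 162). refcount(pp2)=2>1 -> COPY to pp4. 5 ppages; refcounts: pp0:3 pp1:2 pp2:1 pp3:1 pp4:1

yes yes yes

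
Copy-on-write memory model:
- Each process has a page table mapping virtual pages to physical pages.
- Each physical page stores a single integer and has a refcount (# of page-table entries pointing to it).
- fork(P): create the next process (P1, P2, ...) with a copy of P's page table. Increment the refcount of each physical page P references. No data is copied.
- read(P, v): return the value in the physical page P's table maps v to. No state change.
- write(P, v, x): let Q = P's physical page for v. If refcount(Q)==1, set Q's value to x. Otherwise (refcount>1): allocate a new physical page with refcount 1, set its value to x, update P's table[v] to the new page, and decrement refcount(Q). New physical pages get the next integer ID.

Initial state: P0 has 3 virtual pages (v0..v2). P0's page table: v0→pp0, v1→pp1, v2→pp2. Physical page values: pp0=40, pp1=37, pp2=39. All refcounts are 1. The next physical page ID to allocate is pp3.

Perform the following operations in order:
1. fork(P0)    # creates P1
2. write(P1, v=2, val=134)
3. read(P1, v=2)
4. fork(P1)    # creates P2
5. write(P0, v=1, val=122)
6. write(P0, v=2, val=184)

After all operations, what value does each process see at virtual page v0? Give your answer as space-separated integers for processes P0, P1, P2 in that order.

Answer: 40 40 40

Derivation:
Op 1: fork(P0) -> P1. 3 ppages; refcounts: pp0:2 pp1:2 pp2:2
Op 2: write(P1, v2, 134). refcount(pp2)=2>1 -> COPY to pp3. 4 ppages; refcounts: pp0:2 pp1:2 pp2:1 pp3:1
Op 3: read(P1, v2) -> 134. No state change.
Op 4: fork(P1) -> P2. 4 ppages; refcounts: pp0:3 pp1:3 pp2:1 pp3:2
Op 5: write(P0, v1, 122). refcount(pp1)=3>1 -> COPY to pp4. 5 ppages; refcounts: pp0:3 pp1:2 pp2:1 pp3:2 pp4:1
Op 6: write(P0, v2, 184). refcount(pp2)=1 -> write in place. 5 ppages; refcounts: pp0:3 pp1:2 pp2:1 pp3:2 pp4:1
P0: v0 -> pp0 = 40
P1: v0 -> pp0 = 40
P2: v0 -> pp0 = 40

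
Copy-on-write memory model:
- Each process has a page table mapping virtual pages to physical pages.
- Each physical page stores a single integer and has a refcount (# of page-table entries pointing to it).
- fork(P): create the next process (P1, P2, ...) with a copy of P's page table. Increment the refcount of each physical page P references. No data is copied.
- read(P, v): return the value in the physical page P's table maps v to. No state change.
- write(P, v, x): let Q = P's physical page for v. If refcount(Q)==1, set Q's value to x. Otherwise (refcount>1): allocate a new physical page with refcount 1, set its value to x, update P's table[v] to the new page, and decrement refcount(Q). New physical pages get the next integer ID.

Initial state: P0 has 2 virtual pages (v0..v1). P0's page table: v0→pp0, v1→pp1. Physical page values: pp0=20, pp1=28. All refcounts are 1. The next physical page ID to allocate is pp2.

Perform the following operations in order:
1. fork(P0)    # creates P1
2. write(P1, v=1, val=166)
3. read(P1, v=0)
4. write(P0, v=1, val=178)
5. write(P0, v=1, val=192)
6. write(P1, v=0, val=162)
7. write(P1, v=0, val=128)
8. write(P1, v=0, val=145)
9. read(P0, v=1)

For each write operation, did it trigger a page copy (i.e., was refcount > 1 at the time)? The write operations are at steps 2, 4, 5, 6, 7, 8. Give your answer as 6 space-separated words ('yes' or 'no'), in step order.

Op 1: fork(P0) -> P1. 2 ppages; refcounts: pp0:2 pp1:2
Op 2: write(P1, v1, 166). refcount(pp1)=2>1 -> COPY to pp2. 3 ppages; refcounts: pp0:2 pp1:1 pp2:1
Op 3: read(P1, v0) -> 20. No state change.
Op 4: write(P0, v1, 178). refcount(pp1)=1 -> write in place. 3 ppages; refcounts: pp0:2 pp1:1 pp2:1
Op 5: write(P0, v1, 192). refcount(pp1)=1 -> write in place. 3 ppages; refcounts: pp0:2 pp1:1 pp2:1
Op 6: write(P1, v0, 162). refcount(pp0)=2>1 -> COPY to pp3. 4 ppages; refcounts: pp0:1 pp1:1 pp2:1 pp3:1
Op 7: write(P1, v0, 128). refcount(pp3)=1 -> write in place. 4 ppages; refcounts: pp0:1 pp1:1 pp2:1 pp3:1
Op 8: write(P1, v0, 145). refcount(pp3)=1 -> write in place. 4 ppages; refcounts: pp0:1 pp1:1 pp2:1 pp3:1
Op 9: read(P0, v1) -> 192. No state change.

yes no no yes no no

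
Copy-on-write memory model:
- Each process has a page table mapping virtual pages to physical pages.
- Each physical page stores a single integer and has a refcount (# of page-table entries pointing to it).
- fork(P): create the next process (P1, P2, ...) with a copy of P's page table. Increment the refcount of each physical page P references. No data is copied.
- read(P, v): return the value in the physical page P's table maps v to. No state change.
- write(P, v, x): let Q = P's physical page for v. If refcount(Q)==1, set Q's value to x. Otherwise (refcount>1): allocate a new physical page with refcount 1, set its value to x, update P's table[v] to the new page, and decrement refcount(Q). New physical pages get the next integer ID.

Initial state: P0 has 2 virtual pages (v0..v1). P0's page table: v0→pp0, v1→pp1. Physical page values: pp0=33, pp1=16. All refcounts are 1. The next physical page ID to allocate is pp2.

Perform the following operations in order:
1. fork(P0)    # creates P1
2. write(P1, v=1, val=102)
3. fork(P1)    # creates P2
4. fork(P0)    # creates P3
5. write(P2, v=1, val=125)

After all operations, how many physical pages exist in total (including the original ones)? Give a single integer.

Op 1: fork(P0) -> P1. 2 ppages; refcounts: pp0:2 pp1:2
Op 2: write(P1, v1, 102). refcount(pp1)=2>1 -> COPY to pp2. 3 ppages; refcounts: pp0:2 pp1:1 pp2:1
Op 3: fork(P1) -> P2. 3 ppages; refcounts: pp0:3 pp1:1 pp2:2
Op 4: fork(P0) -> P3. 3 ppages; refcounts: pp0:4 pp1:2 pp2:2
Op 5: write(P2, v1, 125). refcount(pp2)=2>1 -> COPY to pp3. 4 ppages; refcounts: pp0:4 pp1:2 pp2:1 pp3:1

Answer: 4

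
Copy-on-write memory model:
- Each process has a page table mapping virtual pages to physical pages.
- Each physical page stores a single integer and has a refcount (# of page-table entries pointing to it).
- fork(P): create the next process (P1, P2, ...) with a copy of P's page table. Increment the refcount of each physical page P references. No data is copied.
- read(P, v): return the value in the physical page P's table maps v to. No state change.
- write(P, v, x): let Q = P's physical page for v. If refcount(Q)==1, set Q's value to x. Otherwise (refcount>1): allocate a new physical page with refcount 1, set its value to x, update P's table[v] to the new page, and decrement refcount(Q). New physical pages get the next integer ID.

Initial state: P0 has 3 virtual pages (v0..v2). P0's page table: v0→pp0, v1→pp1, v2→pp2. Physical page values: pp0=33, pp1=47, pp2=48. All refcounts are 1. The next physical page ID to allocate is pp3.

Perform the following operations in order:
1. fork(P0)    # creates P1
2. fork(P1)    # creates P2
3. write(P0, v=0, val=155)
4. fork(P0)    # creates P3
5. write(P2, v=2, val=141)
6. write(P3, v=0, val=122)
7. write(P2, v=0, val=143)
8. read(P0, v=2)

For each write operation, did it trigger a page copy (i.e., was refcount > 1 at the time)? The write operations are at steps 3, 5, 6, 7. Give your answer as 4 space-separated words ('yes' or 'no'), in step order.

Op 1: fork(P0) -> P1. 3 ppages; refcounts: pp0:2 pp1:2 pp2:2
Op 2: fork(P1) -> P2. 3 ppages; refcounts: pp0:3 pp1:3 pp2:3
Op 3: write(P0, v0, 155). refcount(pp0)=3>1 -> COPY to pp3. 4 ppages; refcounts: pp0:2 pp1:3 pp2:3 pp3:1
Op 4: fork(P0) -> P3. 4 ppages; refcounts: pp0:2 pp1:4 pp2:4 pp3:2
Op 5: write(P2, v2, 141). refcount(pp2)=4>1 -> COPY to pp4. 5 ppages; refcounts: pp0:2 pp1:4 pp2:3 pp3:2 pp4:1
Op 6: write(P3, v0, 122). refcount(pp3)=2>1 -> COPY to pp5. 6 ppages; refcounts: pp0:2 pp1:4 pp2:3 pp3:1 pp4:1 pp5:1
Op 7: write(P2, v0, 143). refcount(pp0)=2>1 -> COPY to pp6. 7 ppages; refcounts: pp0:1 pp1:4 pp2:3 pp3:1 pp4:1 pp5:1 pp6:1
Op 8: read(P0, v2) -> 48. No state change.

yes yes yes yes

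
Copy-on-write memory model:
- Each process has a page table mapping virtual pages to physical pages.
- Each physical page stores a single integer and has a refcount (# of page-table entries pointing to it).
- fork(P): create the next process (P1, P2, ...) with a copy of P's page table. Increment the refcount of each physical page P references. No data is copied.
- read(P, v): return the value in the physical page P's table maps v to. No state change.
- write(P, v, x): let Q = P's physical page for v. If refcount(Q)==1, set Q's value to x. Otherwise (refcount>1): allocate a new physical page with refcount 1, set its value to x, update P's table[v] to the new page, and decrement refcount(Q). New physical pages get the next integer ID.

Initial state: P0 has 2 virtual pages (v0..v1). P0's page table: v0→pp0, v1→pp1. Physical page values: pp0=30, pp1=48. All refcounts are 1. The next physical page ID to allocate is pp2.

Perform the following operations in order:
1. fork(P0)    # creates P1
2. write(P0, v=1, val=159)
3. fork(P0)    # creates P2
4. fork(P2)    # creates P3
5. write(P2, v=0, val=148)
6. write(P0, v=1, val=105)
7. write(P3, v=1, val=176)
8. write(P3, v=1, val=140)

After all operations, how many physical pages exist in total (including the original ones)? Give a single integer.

Op 1: fork(P0) -> P1. 2 ppages; refcounts: pp0:2 pp1:2
Op 2: write(P0, v1, 159). refcount(pp1)=2>1 -> COPY to pp2. 3 ppages; refcounts: pp0:2 pp1:1 pp2:1
Op 3: fork(P0) -> P2. 3 ppages; refcounts: pp0:3 pp1:1 pp2:2
Op 4: fork(P2) -> P3. 3 ppages; refcounts: pp0:4 pp1:1 pp2:3
Op 5: write(P2, v0, 148). refcount(pp0)=4>1 -> COPY to pp3. 4 ppages; refcounts: pp0:3 pp1:1 pp2:3 pp3:1
Op 6: write(P0, v1, 105). refcount(pp2)=3>1 -> COPY to pp4. 5 ppages; refcounts: pp0:3 pp1:1 pp2:2 pp3:1 pp4:1
Op 7: write(P3, v1, 176). refcount(pp2)=2>1 -> COPY to pp5. 6 ppages; refcounts: pp0:3 pp1:1 pp2:1 pp3:1 pp4:1 pp5:1
Op 8: write(P3, v1, 140). refcount(pp5)=1 -> write in place. 6 ppages; refcounts: pp0:3 pp1:1 pp2:1 pp3:1 pp4:1 pp5:1

Answer: 6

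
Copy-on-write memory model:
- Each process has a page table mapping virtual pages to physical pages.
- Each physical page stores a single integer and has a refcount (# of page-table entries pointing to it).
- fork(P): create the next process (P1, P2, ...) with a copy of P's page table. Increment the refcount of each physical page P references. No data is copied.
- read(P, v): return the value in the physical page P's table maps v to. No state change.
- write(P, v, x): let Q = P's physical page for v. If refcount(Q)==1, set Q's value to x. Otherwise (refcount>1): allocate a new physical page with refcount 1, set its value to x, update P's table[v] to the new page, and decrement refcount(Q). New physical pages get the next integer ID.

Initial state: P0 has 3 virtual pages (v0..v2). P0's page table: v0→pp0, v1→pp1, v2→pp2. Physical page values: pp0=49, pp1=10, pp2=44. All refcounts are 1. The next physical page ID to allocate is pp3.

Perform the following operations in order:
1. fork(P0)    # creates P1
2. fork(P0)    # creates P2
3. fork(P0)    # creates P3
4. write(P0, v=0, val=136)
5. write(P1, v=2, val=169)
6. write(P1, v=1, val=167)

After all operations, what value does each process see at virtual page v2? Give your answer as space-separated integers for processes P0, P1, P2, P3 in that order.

Answer: 44 169 44 44

Derivation:
Op 1: fork(P0) -> P1. 3 ppages; refcounts: pp0:2 pp1:2 pp2:2
Op 2: fork(P0) -> P2. 3 ppages; refcounts: pp0:3 pp1:3 pp2:3
Op 3: fork(P0) -> P3. 3 ppages; refcounts: pp0:4 pp1:4 pp2:4
Op 4: write(P0, v0, 136). refcount(pp0)=4>1 -> COPY to pp3. 4 ppages; refcounts: pp0:3 pp1:4 pp2:4 pp3:1
Op 5: write(P1, v2, 169). refcount(pp2)=4>1 -> COPY to pp4. 5 ppages; refcounts: pp0:3 pp1:4 pp2:3 pp3:1 pp4:1
Op 6: write(P1, v1, 167). refcount(pp1)=4>1 -> COPY to pp5. 6 ppages; refcounts: pp0:3 pp1:3 pp2:3 pp3:1 pp4:1 pp5:1
P0: v2 -> pp2 = 44
P1: v2 -> pp4 = 169
P2: v2 -> pp2 = 44
P3: v2 -> pp2 = 44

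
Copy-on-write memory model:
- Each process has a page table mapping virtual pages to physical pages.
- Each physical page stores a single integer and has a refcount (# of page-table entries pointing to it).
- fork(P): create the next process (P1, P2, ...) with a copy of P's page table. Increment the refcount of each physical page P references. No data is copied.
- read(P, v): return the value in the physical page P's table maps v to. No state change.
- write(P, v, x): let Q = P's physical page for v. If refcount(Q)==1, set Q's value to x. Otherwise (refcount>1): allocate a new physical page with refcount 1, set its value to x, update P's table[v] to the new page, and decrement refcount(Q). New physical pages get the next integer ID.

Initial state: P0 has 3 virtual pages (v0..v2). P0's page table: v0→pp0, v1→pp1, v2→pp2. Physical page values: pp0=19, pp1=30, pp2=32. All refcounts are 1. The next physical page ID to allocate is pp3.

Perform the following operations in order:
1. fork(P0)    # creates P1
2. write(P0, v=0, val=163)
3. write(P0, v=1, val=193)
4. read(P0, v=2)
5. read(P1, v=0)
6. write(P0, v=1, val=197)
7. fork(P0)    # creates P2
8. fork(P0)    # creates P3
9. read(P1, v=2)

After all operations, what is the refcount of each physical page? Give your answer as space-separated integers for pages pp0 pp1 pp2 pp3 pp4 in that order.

Answer: 1 1 4 3 3

Derivation:
Op 1: fork(P0) -> P1. 3 ppages; refcounts: pp0:2 pp1:2 pp2:2
Op 2: write(P0, v0, 163). refcount(pp0)=2>1 -> COPY to pp3. 4 ppages; refcounts: pp0:1 pp1:2 pp2:2 pp3:1
Op 3: write(P0, v1, 193). refcount(pp1)=2>1 -> COPY to pp4. 5 ppages; refcounts: pp0:1 pp1:1 pp2:2 pp3:1 pp4:1
Op 4: read(P0, v2) -> 32. No state change.
Op 5: read(P1, v0) -> 19. No state change.
Op 6: write(P0, v1, 197). refcount(pp4)=1 -> write in place. 5 ppages; refcounts: pp0:1 pp1:1 pp2:2 pp3:1 pp4:1
Op 7: fork(P0) -> P2. 5 ppages; refcounts: pp0:1 pp1:1 pp2:3 pp3:2 pp4:2
Op 8: fork(P0) -> P3. 5 ppages; refcounts: pp0:1 pp1:1 pp2:4 pp3:3 pp4:3
Op 9: read(P1, v2) -> 32. No state change.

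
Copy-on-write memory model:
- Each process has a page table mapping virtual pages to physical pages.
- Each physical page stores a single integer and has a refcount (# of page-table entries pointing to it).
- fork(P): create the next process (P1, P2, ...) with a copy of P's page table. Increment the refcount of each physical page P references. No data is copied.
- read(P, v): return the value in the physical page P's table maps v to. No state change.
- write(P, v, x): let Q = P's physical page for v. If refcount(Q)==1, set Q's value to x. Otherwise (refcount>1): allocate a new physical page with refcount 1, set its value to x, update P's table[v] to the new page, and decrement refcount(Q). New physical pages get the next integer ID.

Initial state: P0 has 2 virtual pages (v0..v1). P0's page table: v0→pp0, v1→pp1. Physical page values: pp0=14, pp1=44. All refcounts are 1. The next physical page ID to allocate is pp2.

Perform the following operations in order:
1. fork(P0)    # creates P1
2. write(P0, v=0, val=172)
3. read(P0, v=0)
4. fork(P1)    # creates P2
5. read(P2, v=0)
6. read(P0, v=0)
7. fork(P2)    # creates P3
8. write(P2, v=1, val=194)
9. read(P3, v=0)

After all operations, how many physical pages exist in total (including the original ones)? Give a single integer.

Op 1: fork(P0) -> P1. 2 ppages; refcounts: pp0:2 pp1:2
Op 2: write(P0, v0, 172). refcount(pp0)=2>1 -> COPY to pp2. 3 ppages; refcounts: pp0:1 pp1:2 pp2:1
Op 3: read(P0, v0) -> 172. No state change.
Op 4: fork(P1) -> P2. 3 ppages; refcounts: pp0:2 pp1:3 pp2:1
Op 5: read(P2, v0) -> 14. No state change.
Op 6: read(P0, v0) -> 172. No state change.
Op 7: fork(P2) -> P3. 3 ppages; refcounts: pp0:3 pp1:4 pp2:1
Op 8: write(P2, v1, 194). refcount(pp1)=4>1 -> COPY to pp3. 4 ppages; refcounts: pp0:3 pp1:3 pp2:1 pp3:1
Op 9: read(P3, v0) -> 14. No state change.

Answer: 4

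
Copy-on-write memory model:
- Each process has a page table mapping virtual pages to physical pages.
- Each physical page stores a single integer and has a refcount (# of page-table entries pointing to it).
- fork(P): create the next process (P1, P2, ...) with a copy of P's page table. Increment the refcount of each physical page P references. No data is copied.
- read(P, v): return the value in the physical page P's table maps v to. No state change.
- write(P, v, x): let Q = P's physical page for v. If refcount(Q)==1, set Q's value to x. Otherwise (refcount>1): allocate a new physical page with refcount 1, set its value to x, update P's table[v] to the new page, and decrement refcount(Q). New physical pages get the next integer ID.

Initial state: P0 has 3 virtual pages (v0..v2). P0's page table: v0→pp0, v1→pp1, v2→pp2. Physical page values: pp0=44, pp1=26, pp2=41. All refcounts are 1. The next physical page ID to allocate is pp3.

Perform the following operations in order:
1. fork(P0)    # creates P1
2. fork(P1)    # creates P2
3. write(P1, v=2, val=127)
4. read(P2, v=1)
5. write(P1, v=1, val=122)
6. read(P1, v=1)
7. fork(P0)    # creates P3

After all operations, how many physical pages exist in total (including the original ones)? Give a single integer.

Op 1: fork(P0) -> P1. 3 ppages; refcounts: pp0:2 pp1:2 pp2:2
Op 2: fork(P1) -> P2. 3 ppages; refcounts: pp0:3 pp1:3 pp2:3
Op 3: write(P1, v2, 127). refcount(pp2)=3>1 -> COPY to pp3. 4 ppages; refcounts: pp0:3 pp1:3 pp2:2 pp3:1
Op 4: read(P2, v1) -> 26. No state change.
Op 5: write(P1, v1, 122). refcount(pp1)=3>1 -> COPY to pp4. 5 ppages; refcounts: pp0:3 pp1:2 pp2:2 pp3:1 pp4:1
Op 6: read(P1, v1) -> 122. No state change.
Op 7: fork(P0) -> P3. 5 ppages; refcounts: pp0:4 pp1:3 pp2:3 pp3:1 pp4:1

Answer: 5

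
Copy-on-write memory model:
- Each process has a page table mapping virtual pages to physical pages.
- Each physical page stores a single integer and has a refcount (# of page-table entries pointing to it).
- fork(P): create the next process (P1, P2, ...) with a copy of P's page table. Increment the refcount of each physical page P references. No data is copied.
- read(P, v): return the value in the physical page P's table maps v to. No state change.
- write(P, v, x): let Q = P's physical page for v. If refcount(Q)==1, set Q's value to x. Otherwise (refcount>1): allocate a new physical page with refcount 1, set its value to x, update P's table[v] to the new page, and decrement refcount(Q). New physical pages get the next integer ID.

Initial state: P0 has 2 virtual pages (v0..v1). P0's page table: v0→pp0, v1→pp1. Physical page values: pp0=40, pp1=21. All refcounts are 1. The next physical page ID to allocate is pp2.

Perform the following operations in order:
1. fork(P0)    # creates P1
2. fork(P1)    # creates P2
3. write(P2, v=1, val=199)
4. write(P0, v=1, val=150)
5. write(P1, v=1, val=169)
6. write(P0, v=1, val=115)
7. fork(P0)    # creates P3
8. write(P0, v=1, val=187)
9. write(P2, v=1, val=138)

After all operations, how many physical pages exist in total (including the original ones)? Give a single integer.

Answer: 5

Derivation:
Op 1: fork(P0) -> P1. 2 ppages; refcounts: pp0:2 pp1:2
Op 2: fork(P1) -> P2. 2 ppages; refcounts: pp0:3 pp1:3
Op 3: write(P2, v1, 199). refcount(pp1)=3>1 -> COPY to pp2. 3 ppages; refcounts: pp0:3 pp1:2 pp2:1
Op 4: write(P0, v1, 150). refcount(pp1)=2>1 -> COPY to pp3. 4 ppages; refcounts: pp0:3 pp1:1 pp2:1 pp3:1
Op 5: write(P1, v1, 169). refcount(pp1)=1 -> write in place. 4 ppages; refcounts: pp0:3 pp1:1 pp2:1 pp3:1
Op 6: write(P0, v1, 115). refcount(pp3)=1 -> write in place. 4 ppages; refcounts: pp0:3 pp1:1 pp2:1 pp3:1
Op 7: fork(P0) -> P3. 4 ppages; refcounts: pp0:4 pp1:1 pp2:1 pp3:2
Op 8: write(P0, v1, 187). refcount(pp3)=2>1 -> COPY to pp4. 5 ppages; refcounts: pp0:4 pp1:1 pp2:1 pp3:1 pp4:1
Op 9: write(P2, v1, 138). refcount(pp2)=1 -> write in place. 5 ppages; refcounts: pp0:4 pp1:1 pp2:1 pp3:1 pp4:1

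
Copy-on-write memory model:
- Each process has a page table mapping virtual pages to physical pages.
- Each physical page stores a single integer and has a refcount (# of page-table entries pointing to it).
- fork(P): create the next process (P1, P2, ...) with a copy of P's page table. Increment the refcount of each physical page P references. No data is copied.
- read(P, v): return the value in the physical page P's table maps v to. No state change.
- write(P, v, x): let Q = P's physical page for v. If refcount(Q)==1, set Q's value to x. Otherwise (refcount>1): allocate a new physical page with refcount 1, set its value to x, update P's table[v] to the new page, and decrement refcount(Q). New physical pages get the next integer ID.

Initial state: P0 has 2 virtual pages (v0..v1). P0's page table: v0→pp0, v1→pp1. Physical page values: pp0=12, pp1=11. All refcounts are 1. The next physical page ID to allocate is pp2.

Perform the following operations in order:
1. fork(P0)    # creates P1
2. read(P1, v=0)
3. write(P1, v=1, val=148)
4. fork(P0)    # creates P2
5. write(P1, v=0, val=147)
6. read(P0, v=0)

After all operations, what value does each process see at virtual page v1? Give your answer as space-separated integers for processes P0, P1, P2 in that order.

Answer: 11 148 11

Derivation:
Op 1: fork(P0) -> P1. 2 ppages; refcounts: pp0:2 pp1:2
Op 2: read(P1, v0) -> 12. No state change.
Op 3: write(P1, v1, 148). refcount(pp1)=2>1 -> COPY to pp2. 3 ppages; refcounts: pp0:2 pp1:1 pp2:1
Op 4: fork(P0) -> P2. 3 ppages; refcounts: pp0:3 pp1:2 pp2:1
Op 5: write(P1, v0, 147). refcount(pp0)=3>1 -> COPY to pp3. 4 ppages; refcounts: pp0:2 pp1:2 pp2:1 pp3:1
Op 6: read(P0, v0) -> 12. No state change.
P0: v1 -> pp1 = 11
P1: v1 -> pp2 = 148
P2: v1 -> pp1 = 11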